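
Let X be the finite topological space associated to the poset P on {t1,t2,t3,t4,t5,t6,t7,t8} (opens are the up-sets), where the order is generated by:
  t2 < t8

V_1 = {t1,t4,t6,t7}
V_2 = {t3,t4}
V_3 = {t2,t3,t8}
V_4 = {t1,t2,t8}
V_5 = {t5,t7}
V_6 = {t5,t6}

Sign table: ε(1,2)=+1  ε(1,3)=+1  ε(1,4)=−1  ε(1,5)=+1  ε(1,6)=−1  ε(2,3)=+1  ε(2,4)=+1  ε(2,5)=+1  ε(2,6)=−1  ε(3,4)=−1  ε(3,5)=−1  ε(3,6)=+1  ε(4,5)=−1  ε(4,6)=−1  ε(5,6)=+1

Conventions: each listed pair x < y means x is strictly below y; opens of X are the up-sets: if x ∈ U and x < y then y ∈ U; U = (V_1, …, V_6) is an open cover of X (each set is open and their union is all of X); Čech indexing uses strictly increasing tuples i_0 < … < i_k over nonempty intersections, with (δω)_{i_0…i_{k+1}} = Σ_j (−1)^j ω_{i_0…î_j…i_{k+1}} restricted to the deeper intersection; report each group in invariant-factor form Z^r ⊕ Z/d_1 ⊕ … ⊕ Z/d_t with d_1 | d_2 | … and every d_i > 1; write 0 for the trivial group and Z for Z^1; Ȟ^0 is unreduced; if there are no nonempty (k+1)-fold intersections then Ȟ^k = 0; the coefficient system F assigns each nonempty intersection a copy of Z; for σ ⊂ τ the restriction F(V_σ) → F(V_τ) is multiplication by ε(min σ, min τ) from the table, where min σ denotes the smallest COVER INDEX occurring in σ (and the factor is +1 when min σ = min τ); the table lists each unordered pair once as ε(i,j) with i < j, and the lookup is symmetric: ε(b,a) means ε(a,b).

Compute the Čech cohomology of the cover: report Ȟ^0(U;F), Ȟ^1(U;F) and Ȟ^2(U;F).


intersection data:
  V12={t4} V14={t1} V15={t7} V16={t6} V23={t3} V34={t2,t8} V56={t5}
C dims 6,7; δ0: rk 6, SNF 1^5·2
Ȟ^0 = (6 − 6) − 0 = 0, so Ȟ^0 ≅ 0
Ȟ^1 = (7 − 0) − 6 = 1 plus torsion [2], so Ȟ^1 ≅ Z ⊕ Z/2
Ȟ^2 = (0 − 0) − 0 = 0, so Ȟ^2 ≅ 0

Ȟ^0 ≅ 0, Ȟ^1 ≅ Z ⊕ Z/2 and Ȟ^2 ≅ 0


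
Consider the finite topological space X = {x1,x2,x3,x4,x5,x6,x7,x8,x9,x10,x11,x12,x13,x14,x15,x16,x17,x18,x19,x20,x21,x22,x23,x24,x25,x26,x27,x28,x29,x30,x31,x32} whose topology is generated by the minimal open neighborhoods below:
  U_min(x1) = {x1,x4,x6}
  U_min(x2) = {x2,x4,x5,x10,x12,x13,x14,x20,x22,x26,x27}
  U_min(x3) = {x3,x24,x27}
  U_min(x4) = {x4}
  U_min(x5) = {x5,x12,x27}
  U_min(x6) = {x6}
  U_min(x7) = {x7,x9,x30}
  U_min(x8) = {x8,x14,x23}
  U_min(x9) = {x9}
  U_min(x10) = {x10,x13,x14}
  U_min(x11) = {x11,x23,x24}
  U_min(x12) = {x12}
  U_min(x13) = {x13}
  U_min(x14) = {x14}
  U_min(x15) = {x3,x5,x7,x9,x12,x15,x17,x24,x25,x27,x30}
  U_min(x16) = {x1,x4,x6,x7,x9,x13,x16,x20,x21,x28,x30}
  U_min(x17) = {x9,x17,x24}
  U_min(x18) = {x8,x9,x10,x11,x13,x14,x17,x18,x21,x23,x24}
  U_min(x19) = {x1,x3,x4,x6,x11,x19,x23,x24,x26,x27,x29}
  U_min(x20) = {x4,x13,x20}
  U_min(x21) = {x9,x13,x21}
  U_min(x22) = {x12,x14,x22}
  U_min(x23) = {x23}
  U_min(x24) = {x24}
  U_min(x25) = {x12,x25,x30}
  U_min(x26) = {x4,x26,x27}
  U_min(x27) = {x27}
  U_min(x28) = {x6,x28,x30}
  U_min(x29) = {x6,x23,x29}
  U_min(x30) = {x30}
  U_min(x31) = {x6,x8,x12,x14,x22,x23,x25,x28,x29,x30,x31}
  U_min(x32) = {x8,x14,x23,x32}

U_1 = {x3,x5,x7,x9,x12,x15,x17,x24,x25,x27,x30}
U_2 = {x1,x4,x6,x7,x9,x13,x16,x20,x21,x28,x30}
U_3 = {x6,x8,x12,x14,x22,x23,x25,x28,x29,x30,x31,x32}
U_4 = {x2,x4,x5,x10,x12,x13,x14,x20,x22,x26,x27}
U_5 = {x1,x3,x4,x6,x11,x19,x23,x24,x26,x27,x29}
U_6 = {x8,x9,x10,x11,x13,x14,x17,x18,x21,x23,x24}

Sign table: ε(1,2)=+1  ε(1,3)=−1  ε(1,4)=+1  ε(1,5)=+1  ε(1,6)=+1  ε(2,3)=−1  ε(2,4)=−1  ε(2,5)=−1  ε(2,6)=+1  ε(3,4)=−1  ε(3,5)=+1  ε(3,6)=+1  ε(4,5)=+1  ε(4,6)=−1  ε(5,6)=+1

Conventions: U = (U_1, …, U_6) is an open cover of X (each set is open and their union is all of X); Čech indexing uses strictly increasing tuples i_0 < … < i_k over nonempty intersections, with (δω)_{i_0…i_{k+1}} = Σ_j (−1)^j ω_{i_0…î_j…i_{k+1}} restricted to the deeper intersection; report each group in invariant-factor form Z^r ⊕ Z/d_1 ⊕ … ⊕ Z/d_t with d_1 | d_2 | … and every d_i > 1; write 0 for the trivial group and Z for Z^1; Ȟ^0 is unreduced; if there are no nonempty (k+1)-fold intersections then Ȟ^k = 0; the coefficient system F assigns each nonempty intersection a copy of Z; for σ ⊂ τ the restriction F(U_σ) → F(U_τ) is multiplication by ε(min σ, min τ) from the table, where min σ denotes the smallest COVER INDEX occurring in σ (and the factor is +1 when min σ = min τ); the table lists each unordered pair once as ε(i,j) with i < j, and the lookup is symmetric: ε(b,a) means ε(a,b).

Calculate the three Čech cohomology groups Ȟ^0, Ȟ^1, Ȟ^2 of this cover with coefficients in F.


Ȟ^0 = 0, Ȟ^1 = Z/2 and Ȟ^2 = Z

intersection data:
  U12={x7,x9,x30} U13={x12,x25,x30} U14={x5,x12,x27} U15={x3,x24,x27} U16={x9,x17,x24} U23={x6,x28,x30} U24={x4,x13,x20} U25={x1,x4,x6} U26={x9,x13,x21} U34={x12,x14,x22} U35={x6,x23,x29} U36={x8,x14,x23} U45={x4,x26,x27} U46={x10,x13,x14} U56={x11,x23,x24}
  U123={x30} U126={x9} U134={x12} U145={x27} U156={x24} U235={x6} U245={x4} U246={x13} U346={x14} U356={x23}
C dims 6,15,10; δ0: rk 6, SNF 1^5·2; δ1: rk 9, SNF 1^9
Ȟ^0 = (6 − 6) − 0 = 0, so Ȟ^0 ≅ 0
Ȟ^1 = (15 − 9) − 6 = 0 plus torsion [2], so Ȟ^1 ≅ Z/2
Ȟ^2 = (10 − 0) − 9 = 1, so Ȟ^2 ≅ Z


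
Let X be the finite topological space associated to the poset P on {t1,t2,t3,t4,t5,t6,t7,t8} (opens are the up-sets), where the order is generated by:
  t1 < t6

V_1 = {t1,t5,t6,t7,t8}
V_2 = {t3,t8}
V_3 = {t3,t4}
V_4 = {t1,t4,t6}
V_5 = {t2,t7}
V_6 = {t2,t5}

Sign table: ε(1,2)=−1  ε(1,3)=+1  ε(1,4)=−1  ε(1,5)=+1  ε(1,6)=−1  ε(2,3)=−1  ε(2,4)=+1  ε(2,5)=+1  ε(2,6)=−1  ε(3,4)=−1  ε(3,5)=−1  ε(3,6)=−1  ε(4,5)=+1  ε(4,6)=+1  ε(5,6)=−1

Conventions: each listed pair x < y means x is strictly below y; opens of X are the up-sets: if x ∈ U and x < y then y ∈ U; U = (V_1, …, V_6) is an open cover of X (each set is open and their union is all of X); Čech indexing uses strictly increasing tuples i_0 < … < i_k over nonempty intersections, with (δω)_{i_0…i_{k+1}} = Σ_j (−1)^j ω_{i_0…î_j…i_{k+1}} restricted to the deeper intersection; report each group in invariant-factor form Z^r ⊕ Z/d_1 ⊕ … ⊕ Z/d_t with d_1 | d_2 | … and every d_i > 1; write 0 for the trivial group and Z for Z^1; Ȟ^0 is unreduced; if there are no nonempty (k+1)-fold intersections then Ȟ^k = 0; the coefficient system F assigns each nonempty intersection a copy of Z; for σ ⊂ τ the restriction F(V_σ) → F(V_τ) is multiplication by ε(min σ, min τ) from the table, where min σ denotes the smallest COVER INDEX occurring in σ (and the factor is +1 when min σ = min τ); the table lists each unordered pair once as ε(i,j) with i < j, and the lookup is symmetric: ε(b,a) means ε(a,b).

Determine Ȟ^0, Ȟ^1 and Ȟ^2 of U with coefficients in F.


Ȟ^0(U;F) ≅ Z,  Ȟ^1(U;F) ≅ Z^2,  Ȟ^2(U;F) ≅ 0

nonempty overlaps:
  V12={t8} V14={t1,t6} V15={t7} V16={t5} V23={t3} V34={t4} V56={t2}
C dims 6,7; δ0: rk 5, SNF 1^5
degree 0: 6−5−0 = 1 → Ȟ^0 ≅ Z
degree 1: 7−0−5 = 2 → Ȟ^1 ≅ Z^2
degree 2: 0−0−0 = 0 → Ȟ^2 ≅ 0


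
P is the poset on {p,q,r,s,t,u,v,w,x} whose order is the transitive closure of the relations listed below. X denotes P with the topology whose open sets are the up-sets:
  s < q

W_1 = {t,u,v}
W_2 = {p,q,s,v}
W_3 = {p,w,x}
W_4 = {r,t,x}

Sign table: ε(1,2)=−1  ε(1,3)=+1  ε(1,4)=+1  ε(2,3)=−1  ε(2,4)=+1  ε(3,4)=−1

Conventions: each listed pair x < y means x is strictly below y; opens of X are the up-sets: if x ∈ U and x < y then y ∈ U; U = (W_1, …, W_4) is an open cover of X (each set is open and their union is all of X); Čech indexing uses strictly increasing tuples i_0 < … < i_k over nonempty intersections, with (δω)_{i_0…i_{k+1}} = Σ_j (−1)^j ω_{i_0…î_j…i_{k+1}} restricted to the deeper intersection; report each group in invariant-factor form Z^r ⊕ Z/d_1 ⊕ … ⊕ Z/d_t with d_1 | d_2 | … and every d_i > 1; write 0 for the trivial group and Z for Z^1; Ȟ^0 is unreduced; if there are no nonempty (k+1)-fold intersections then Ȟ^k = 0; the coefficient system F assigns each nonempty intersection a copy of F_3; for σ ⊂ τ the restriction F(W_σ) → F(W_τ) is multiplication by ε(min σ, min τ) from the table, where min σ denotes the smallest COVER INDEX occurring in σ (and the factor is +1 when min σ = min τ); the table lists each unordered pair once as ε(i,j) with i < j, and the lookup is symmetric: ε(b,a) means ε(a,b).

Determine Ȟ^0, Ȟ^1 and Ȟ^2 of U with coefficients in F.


nerve of the cover:
  W12={v} W14={t} W23={p} W34={x}
C dims 4,4; δ0: rk_F3 4
Ȟ^0 = (4 − 4) − 0 = 0, so Ȟ^0 ≅ 0
Ȟ^1 = (4 − 0) − 4 = 0, so Ȟ^1 ≅ 0
Ȟ^2 = (0 − 0) − 0 = 0, so Ȟ^2 ≅ 0

Ȟ^0 ≅ 0, Ȟ^1 ≅ 0 and Ȟ^2 ≅ 0


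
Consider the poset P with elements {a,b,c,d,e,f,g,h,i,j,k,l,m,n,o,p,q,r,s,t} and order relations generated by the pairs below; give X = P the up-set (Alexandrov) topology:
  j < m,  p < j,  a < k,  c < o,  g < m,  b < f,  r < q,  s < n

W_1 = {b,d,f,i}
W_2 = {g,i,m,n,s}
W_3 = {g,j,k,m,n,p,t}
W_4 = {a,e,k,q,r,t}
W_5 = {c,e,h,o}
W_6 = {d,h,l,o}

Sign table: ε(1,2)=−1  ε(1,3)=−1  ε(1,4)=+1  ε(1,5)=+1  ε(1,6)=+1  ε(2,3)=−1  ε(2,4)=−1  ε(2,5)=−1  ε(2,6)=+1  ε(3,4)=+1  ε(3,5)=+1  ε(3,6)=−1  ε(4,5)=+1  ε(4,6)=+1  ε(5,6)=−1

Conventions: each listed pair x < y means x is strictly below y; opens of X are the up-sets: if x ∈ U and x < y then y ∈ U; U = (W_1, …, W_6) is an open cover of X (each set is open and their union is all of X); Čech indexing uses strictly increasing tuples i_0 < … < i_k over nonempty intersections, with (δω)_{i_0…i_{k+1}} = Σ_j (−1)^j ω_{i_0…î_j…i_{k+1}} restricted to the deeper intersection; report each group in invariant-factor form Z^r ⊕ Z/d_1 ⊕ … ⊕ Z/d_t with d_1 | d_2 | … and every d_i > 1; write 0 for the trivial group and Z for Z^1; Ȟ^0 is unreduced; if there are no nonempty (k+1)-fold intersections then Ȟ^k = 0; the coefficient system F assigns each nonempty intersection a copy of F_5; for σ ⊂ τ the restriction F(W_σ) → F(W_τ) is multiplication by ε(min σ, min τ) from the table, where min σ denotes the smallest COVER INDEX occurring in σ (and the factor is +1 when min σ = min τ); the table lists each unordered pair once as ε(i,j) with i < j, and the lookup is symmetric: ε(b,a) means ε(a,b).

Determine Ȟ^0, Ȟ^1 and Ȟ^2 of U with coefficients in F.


nonempty intersections:
  W12={i} W16={d} W23={g,m,n} W34={k,t} W45={e} W56={h,o}
C dims 6,6; δ0: rk_F5 6
Ȟ^0: (6−6)−0=0 ⇒ 0
Ȟ^1: (6−0)−6=0 ⇒ 0
Ȟ^2: (0−0)−0=0 ⇒ 0

Ȟ^0 = 0, Ȟ^1 = 0 and Ȟ^2 = 0


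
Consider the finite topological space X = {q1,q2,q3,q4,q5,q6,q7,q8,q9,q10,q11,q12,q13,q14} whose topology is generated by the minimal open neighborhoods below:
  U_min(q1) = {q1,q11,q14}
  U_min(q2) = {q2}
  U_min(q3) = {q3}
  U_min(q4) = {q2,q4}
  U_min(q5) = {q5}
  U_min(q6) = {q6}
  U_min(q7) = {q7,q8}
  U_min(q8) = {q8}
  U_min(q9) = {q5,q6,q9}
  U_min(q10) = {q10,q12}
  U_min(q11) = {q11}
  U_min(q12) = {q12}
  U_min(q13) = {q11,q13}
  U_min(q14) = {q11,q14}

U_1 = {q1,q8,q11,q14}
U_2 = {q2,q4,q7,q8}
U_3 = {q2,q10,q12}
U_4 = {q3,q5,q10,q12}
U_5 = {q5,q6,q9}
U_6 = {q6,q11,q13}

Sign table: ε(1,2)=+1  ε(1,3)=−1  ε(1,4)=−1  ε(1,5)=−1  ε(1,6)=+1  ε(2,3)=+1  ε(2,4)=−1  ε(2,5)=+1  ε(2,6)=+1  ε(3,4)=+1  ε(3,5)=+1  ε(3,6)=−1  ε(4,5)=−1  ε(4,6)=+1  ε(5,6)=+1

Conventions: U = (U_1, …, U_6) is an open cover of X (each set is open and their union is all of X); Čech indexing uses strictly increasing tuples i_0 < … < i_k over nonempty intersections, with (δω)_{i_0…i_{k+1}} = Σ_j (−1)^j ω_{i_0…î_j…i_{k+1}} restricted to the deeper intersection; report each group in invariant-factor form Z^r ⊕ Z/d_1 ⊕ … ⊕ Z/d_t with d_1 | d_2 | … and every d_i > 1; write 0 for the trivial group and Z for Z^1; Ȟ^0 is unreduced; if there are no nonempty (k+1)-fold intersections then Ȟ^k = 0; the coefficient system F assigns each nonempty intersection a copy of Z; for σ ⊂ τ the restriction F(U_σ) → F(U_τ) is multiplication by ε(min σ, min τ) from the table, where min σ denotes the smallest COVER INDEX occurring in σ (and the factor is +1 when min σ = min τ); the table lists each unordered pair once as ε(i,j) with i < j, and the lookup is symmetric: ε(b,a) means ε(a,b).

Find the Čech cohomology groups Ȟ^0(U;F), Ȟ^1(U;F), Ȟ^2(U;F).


Ȟ^0(U;F) ≅ 0; Ȟ^1(U;F) ≅ Z/2; Ȟ^2(U;F) ≅ 0

nonempty overlaps:
  U12={q8} U16={q11} U23={q2} U34={q10,q12} U45={q5} U56={q6}
C dims 6,6; δ0: rk 6, SNF 1^5·2
degree 0: 6−6−0 = 0 → Ȟ^0 ≅ 0
degree 1: 6−0−6 = 0 plus torsion [2] → Ȟ^1 ≅ Z/2
degree 2: 0−0−0 = 0 → Ȟ^2 ≅ 0


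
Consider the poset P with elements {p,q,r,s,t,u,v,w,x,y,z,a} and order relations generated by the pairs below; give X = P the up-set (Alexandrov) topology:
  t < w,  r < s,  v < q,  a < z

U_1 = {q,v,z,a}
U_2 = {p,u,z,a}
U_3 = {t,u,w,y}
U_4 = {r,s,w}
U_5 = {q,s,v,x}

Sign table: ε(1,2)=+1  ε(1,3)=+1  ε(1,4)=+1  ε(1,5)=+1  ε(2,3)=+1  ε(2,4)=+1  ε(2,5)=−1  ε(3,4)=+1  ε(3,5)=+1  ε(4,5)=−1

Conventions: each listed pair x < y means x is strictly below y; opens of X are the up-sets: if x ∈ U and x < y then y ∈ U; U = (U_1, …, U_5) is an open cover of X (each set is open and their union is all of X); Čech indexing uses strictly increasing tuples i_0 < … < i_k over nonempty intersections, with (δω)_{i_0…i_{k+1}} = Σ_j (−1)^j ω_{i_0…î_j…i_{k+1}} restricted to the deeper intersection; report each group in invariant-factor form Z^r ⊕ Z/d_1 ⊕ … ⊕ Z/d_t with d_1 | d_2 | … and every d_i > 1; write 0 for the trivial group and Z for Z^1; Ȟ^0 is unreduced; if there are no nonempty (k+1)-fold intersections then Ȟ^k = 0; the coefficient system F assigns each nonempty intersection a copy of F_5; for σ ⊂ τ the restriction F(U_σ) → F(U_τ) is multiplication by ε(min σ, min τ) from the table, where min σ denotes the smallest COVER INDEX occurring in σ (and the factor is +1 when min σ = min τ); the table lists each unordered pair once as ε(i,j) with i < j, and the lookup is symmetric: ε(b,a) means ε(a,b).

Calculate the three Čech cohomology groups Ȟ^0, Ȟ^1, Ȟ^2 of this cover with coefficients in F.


Ȟ^0(U;F) ≅ 0, Ȟ^1(U;F) ≅ 0 and Ȟ^2(U;F) ≅ 0

nerve simplices:
  U12={z,a} U15={q,v} U23={u} U34={w} U45={s}
C dims 5,5; δ0: rk_F5 5
degree 0: 5−5−0 = 0 → Ȟ^0 ≅ 0
degree 1: 5−0−5 = 0 → Ȟ^1 ≅ 0
degree 2: 0−0−0 = 0 → Ȟ^2 ≅ 0


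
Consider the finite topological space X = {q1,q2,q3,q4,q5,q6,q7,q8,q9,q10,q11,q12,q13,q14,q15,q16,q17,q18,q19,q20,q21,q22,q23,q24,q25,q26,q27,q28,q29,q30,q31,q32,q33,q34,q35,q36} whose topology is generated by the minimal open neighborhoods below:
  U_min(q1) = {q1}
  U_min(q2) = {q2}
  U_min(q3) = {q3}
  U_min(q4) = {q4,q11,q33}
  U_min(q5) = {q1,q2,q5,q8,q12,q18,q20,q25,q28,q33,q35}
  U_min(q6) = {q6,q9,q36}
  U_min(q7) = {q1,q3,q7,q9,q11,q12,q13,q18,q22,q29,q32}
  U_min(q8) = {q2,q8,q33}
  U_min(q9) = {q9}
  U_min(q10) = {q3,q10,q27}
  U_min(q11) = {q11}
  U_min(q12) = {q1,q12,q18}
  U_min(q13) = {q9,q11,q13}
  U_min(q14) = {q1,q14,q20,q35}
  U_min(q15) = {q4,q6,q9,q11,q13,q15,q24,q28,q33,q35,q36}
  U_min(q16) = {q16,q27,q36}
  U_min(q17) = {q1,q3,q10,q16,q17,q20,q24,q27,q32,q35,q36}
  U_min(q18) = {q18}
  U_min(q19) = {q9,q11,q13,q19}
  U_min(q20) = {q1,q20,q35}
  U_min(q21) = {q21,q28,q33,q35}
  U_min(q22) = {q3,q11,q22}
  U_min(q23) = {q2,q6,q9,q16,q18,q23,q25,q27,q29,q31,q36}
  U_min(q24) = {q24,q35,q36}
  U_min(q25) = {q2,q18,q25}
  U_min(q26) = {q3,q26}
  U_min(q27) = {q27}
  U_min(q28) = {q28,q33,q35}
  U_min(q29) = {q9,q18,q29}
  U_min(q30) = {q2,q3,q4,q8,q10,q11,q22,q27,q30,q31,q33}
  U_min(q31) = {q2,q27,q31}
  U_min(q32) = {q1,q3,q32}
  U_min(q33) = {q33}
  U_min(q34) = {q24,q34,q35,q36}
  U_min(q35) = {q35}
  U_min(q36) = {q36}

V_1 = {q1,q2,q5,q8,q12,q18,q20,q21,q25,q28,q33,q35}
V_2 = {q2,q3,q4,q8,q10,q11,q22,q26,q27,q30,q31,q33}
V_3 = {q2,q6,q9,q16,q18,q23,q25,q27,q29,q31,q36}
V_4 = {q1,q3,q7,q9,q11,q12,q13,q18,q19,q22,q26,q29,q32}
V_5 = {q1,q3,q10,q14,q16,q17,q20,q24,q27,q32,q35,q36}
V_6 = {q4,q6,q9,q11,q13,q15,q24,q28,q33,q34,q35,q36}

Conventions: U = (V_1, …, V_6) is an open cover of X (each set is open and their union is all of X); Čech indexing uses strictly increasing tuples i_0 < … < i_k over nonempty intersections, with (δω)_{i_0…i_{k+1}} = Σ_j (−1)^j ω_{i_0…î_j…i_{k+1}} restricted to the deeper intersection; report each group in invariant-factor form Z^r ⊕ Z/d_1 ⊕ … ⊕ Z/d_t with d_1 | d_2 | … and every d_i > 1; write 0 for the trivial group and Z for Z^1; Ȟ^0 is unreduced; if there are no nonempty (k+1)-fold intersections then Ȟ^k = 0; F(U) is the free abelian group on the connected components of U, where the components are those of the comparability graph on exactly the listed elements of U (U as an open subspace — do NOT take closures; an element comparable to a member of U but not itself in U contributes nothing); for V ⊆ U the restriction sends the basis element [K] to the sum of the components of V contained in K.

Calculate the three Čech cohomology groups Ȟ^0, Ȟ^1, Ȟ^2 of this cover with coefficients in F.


nerve simplices:
  V12={q2,q8,q33} V13={q2,q18,q25} V14={q1,q12,q18} V15={q1,q20,q35} V16={q28,q33,q35} V23={q2,q27,q31} V24={q3,q11,q22,q26} V25={q3,q10,q27} V26={q4,q11,q33} V34={q9,q18,q29} V35={q16,q27,q36} V36={q6,q9,q36} V45={q1,q3,q32} V46={q9,q11,q13} V56={q24,q35,q36}
  V123={q2} V126={q33} V134={q18} V145={q1} V156={q35} V235={q27} V245={q3} V246={q11} V346={q9} V356={q36}
components per intersection:
  V1: {q1,q2,q5,q8,q12,q18,q20,q21,q25,q28,q33,q35}
  V2: {q2,q3,q4,q8,q10,q11,q22,q26,q27,q30,q31,q33}
  V3: {q2,q6,q9,q16,q18,q23,q25,q27,q29,q31,q36}
  V4: {q1,q3,q7,q9,q11,q12,q13,q18,q19,q22,q26,q29,q32}
  V5: {q1,q3,q10,q14,q16,q17,q20,q24,q27,q32,q35,q36}
  V6: {q4,q6,q9,q11,q13,q15,q24,q28,q33,q34,q35,q36}
  V12: {q2,q8,q33}
  V13: {q2,q18,q25}
  V14: {q1,q12,q18}
  V15: {q1,q20,q35}
  V16: {q28,q33,q35}
  V23: {q2,q27,q31}
  V24: {q3,q11,q22,q26}
  V25: {q3,q10,q27}
  V26: {q4,q11,q33}
  V34: {q9,q18,q29}
  V35: {q16,q27,q36}
  V36: {q6,q9,q36}
  V45: {q1,q3,q32}
  V46: {q9,q11,q13}
  V56: {q24,q35,q36}
  V123: {q2}
  V126: {q33}
  V134: {q18}
  V145: {q1}
  V156: {q35}
  V235: {q27}
  V245: {q3}
  V246: {q11}
  V346: {q9}
  V356: {q36}
C dims 6,15,10; δ0: rk 5, SNF 1^5; δ1: rk 10, SNF 1^9·2
degree 0: 6−5−0 = 1 → Ȟ^0 ≅ Z
degree 1: 15−10−5 = 0 → Ȟ^1 ≅ 0
degree 2: 10−0−10 = 0 plus torsion [2] → Ȟ^2 ≅ Z/2

Ȟ^0 = Z; Ȟ^1 = 0; Ȟ^2 = Z/2


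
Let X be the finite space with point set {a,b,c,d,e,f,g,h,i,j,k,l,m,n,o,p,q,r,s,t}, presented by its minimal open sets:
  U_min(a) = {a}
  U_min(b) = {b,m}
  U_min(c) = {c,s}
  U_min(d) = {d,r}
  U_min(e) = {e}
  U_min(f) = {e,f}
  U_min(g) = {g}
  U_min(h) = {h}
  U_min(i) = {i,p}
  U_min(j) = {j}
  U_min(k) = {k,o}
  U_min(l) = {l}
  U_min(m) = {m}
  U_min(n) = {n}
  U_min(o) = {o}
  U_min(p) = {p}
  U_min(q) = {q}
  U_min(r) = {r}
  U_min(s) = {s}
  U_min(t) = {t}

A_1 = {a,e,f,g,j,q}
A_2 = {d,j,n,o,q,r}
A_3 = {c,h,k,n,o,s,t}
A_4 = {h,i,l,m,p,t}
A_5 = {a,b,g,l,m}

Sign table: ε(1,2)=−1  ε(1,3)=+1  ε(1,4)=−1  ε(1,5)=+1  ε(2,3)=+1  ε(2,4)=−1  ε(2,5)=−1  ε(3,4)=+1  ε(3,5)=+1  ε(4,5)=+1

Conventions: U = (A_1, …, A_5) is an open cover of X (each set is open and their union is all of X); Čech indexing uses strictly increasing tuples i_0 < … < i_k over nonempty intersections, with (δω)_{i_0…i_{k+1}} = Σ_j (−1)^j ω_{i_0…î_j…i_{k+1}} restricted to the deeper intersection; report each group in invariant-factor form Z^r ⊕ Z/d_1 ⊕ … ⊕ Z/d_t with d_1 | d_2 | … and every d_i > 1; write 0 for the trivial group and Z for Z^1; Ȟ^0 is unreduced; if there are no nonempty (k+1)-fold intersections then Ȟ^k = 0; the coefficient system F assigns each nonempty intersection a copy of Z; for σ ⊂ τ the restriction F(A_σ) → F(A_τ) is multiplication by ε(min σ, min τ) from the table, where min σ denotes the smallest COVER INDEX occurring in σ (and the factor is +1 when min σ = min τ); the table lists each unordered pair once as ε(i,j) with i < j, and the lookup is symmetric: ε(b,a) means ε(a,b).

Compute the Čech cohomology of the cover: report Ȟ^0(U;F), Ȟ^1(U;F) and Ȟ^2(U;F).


nonempty overlaps:
  A12={j,q} A15={a,g} A23={n,o} A34={h,t} A45={l,m}
C dims 5,5; δ0: rk 5, SNF 1^4·2
degree 0: 5−5−0 = 0 → Ȟ^0 ≅ 0
degree 1: 5−0−5 = 0 plus torsion [2] → Ȟ^1 ≅ Z/2
degree 2: 0−0−0 = 0 → Ȟ^2 ≅ 0

Ȟ^0 = 0, Ȟ^1 = Z/2, Ȟ^2 = 0


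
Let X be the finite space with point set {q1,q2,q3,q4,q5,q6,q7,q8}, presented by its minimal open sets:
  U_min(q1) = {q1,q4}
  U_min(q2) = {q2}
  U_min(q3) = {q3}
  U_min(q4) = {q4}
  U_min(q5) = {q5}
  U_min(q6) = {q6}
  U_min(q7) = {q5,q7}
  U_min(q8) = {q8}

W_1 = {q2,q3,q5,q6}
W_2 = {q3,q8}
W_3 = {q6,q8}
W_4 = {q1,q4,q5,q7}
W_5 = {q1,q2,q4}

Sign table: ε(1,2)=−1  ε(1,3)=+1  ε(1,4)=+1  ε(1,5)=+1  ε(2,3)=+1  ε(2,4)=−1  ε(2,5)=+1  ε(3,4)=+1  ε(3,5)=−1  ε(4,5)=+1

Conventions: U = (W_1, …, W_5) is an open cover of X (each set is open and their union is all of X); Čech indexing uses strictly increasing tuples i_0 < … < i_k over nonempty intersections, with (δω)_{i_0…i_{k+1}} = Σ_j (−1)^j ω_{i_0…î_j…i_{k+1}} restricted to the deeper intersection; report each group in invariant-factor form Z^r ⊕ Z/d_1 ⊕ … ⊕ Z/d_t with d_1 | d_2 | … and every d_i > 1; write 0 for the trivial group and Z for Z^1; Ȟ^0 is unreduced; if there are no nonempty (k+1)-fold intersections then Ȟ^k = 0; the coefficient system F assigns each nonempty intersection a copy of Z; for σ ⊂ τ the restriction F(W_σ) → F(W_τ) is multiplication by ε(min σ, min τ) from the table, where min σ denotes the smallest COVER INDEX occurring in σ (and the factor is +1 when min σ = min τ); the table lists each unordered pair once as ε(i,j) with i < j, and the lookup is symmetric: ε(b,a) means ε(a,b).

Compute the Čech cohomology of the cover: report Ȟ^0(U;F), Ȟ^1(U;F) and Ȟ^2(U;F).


cover nerve:
  W12={q3} W13={q6} W14={q5} W15={q2} W23={q8} W45={q1,q4}
C dims 5,6; δ0: rk 5, SNF 1^4·2
Ȟ^0: (5−5)−0=0 ⇒ 0
Ȟ^1: (6−0)−5=1 plus torsion [2] ⇒ Z ⊕ Z/2
Ȟ^2: (0−0)−0=0 ⇒ 0

Ȟ^0(U;F) ≅ 0; Ȟ^1(U;F) ≅ Z ⊕ Z/2; Ȟ^2(U;F) ≅ 0


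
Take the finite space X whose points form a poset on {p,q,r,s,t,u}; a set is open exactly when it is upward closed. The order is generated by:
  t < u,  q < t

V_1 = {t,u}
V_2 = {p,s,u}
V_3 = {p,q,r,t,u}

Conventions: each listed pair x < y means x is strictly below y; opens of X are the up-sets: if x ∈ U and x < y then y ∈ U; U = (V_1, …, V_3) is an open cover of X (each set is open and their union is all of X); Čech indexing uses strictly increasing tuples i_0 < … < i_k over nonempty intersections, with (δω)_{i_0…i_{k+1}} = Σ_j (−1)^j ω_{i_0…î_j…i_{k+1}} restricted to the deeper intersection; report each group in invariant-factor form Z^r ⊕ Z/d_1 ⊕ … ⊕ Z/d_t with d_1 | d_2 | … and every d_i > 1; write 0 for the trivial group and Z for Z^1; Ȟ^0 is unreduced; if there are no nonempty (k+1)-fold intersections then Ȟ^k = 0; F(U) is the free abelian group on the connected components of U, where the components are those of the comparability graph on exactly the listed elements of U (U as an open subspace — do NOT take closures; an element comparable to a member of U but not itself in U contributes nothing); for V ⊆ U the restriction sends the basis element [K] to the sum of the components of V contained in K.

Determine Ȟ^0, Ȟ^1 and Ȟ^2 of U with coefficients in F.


nonempty intersections:
  V12={u} V13={t,u} V23={p,u}
  V123={u}
components per intersection:
  V1: {t,u}
  V2: {p} {s} {u}
  V3: {p} {q,t,u} {r}
  V12: {u}
  V13: {t,u}
  V23: {p} {u}
  V123: {u}
C dims 7,4,1; δ0: rk 3, SNF 1^3; δ1: rk 1, SNF 1^1
Ȟ^0: (7−3)−0=4 ⇒ Z^4
Ȟ^1: (4−1)−3=0 ⇒ 0
Ȟ^2: (1−0)−1=0 ⇒ 0

Ȟ^0 ≅ Z^4, Ȟ^1 ≅ 0 and Ȟ^2 ≅ 0


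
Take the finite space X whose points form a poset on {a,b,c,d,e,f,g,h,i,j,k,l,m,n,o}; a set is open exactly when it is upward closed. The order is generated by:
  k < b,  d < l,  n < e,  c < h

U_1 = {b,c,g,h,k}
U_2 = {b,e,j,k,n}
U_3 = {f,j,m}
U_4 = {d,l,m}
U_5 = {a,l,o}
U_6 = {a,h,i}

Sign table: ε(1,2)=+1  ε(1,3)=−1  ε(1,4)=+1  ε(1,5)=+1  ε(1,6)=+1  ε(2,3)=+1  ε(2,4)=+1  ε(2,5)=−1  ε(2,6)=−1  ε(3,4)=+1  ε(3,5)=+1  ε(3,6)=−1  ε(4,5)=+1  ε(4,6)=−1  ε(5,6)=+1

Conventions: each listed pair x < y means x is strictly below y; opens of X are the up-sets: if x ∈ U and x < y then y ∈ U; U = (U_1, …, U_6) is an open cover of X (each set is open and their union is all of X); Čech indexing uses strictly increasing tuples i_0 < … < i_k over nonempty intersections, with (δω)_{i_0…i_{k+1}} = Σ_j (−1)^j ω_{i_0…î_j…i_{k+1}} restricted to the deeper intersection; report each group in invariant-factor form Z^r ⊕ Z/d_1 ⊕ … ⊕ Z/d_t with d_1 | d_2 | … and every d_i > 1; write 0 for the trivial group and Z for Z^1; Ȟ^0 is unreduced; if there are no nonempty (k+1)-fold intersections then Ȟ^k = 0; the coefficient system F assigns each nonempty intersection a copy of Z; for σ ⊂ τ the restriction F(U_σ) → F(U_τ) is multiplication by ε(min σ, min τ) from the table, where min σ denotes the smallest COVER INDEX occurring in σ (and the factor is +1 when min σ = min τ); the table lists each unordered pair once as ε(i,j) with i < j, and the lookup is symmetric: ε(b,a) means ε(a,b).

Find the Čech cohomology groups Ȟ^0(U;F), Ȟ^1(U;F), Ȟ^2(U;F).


Ȟ^0(U;F) ≅ Z; Ȟ^1(U;F) ≅ Z; Ȟ^2(U;F) ≅ 0

nonempty intersections:
  U12={b,k} U16={h} U23={j} U34={m} U45={l} U56={a}
C dims 6,6; δ0: rk 5, SNF 1^5
Ȟ^0: (6−5)−0=1 ⇒ Z
Ȟ^1: (6−0)−5=1 ⇒ Z
Ȟ^2: (0−0)−0=0 ⇒ 0


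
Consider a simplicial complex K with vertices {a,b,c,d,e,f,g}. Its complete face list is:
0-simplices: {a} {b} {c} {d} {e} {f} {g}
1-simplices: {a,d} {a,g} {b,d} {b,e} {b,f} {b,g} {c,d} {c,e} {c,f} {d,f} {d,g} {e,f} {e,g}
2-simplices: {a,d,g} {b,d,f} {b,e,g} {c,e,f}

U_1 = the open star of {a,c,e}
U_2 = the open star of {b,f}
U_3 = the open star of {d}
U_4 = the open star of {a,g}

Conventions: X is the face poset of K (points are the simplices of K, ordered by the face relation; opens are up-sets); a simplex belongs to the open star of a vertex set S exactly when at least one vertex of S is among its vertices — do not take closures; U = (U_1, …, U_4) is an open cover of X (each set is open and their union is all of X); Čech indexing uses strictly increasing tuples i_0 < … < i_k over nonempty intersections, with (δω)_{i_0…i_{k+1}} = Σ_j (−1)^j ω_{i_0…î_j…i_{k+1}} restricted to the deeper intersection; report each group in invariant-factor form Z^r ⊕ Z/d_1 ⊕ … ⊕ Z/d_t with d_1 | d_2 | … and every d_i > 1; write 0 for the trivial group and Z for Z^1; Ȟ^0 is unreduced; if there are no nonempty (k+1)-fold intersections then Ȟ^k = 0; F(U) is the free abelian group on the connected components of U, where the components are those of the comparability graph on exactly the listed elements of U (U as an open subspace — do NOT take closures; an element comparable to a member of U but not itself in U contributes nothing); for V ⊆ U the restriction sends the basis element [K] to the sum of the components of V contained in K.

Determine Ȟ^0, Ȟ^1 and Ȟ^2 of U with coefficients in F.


Ȟ^0 ≅ Z, Ȟ^1 ≅ Z^3, Ȟ^2 ≅ 0

cover nerve:
  U1={{a},{c},{e},{a,d},{a,g},{b,e},{c,d},{c,e},{c,f},{e,f},{e,g},{a,d,g},{b,e,g},{c,e,f}} U2={{b},{f},{b,d},{b,e},{b,f},{b,g},{c,f},{d,f},{e,f},{b,d,f},{b,e,g},{c,e,f}} U3={{d},{a,d},{b,d},{c,d},{d,f},{d,g},{a,d,g},{b,d,f}} U4={{a},{g},{a,d},{a,g},{b,g},{d,g},{e,g},{a,d,g},{b,e,g}}
  U12={{b,e},{c,f},{e,f},{b,e,g},{c,e,f}} U13={{a,d},{c,d},{a,d,g}} U14={{a},{a,d},{a,g},{e,g},{a,d,g},{b,e,g}} U23={{b,d},{d,f},{b,d,f}} U24={{b,g},{b,e,g}} U34={{a,d},{d,g},{a,d,g}}
  U124={{b,e,g}} U134={{a,d},{a,d,g}}
components per intersection:
  U1: {{a},{a,d},{a,g},{a,d,g}} {{c},{e},{b,e},{c,d},{c,e},{c,f},{e,f},{e,g},{b,e,g},{c,e,f}}
  U2: {{b},{f},{b,d},{b,e},{b,f},{b,g},{c,f},{d,f},{e,f},{b,d,f},{b,e,g},{c,e,f}}
  U3: {{d},{a,d},{b,d},{c,d},{d,f},{d,g},{a,d,g},{b,d,f}}
  U4: {{a},{g},{a,d},{a,g},{b,g},{d,g},{e,g},{a,d,g},{b,e,g}}
  U12: {{b,e},{b,e,g}} {{c,f},{e,f},{c,e,f}}
  U13: {{a,d},{a,d,g}} {{c,d}}
  U14: {{a},{a,d},{a,g},{a,d,g}} {{e,g},{b,e,g}}
  U23: {{b,d},{d,f},{b,d,f}}
  U24: {{b,g},{b,e,g}}
  U34: {{a,d},{d,g},{a,d,g}}
  U124: {{b,e,g}}
  U134: {{a,d},{a,d,g}}
C dims 5,9,2; δ0: rk 4, SNF 1^4; δ1: rk 2, SNF 1^2
Ȟ^0: (5−4)−0=1 ⇒ Z
Ȟ^1: (9−2)−4=3 ⇒ Z^3
Ȟ^2: (2−0)−2=0 ⇒ 0


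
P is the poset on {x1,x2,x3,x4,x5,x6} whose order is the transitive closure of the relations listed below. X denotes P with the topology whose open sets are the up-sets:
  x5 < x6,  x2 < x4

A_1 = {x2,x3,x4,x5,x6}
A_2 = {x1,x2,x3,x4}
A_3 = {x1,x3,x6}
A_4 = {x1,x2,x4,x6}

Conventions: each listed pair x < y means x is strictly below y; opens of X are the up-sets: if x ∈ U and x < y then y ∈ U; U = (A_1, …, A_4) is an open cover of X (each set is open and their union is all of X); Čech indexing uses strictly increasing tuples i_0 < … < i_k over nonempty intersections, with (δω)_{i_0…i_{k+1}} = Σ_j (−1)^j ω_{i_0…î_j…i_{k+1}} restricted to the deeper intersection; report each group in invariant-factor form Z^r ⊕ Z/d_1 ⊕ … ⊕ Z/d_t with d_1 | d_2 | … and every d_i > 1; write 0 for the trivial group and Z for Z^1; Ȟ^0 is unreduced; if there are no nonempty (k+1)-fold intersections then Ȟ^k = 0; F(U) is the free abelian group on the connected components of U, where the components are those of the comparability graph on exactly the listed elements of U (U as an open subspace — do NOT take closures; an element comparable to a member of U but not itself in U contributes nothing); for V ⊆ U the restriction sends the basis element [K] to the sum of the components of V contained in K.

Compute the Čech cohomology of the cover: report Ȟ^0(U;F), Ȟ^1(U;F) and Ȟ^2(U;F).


Ȟ^0 ≅ Z^4, Ȟ^1 ≅ 0, Ȟ^2 ≅ 0

nerve simplices:
  A12={x2,x3,x4} A13={x3,x6} A14={x2,x4,x6} A23={x1,x3} A24={x1,x2,x4} A34={x1,x6}
  A123={x3} A124={x2,x4} A134={x6} A234={x1}
components per intersection:
  A1: {x2,x4} {x3} {x5,x6}
  A2: {x1} {x2,x4} {x3}
  A3: {x1} {x3} {x6}
  A4: {x1} {x2,x4} {x6}
  A12: {x2,x4} {x3}
  A13: {x3} {x6}
  A14: {x2,x4} {x6}
  A23: {x1} {x3}
  A24: {x1} {x2,x4}
  A34: {x1} {x6}
  A123: {x3}
  A124: {x2,x4}
  A134: {x6}
  A234: {x1}
C dims 12,12,4; δ0: rk 8, SNF 1^8; δ1: rk 4, SNF 1^4
degree 0: 12−8−0 = 4 → Ȟ^0 ≅ Z^4
degree 1: 12−4−8 = 0 → Ȟ^1 ≅ 0
degree 2: 4−0−4 = 0 → Ȟ^2 ≅ 0


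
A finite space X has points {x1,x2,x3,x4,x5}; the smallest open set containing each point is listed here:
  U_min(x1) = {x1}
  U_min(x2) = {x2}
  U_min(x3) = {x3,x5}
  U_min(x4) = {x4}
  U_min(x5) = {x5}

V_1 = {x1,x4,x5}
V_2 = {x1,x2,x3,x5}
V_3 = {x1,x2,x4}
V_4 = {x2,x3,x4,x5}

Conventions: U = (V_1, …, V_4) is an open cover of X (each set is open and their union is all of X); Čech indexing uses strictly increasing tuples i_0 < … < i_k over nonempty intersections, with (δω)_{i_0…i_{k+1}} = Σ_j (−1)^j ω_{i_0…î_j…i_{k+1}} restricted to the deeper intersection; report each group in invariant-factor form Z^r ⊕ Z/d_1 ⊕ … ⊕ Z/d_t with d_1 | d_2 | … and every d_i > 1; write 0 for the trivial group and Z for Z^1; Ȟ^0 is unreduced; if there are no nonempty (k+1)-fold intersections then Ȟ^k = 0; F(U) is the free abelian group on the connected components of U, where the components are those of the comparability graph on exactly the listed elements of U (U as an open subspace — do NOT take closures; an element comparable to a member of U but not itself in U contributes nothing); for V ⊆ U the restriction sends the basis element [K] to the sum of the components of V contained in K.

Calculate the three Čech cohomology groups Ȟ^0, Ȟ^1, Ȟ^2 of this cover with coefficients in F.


Ȟ^0(U;F) ≅ Z^4, Ȟ^1(U;F) ≅ 0, Ȟ^2(U;F) ≅ 0

nonempty overlaps:
  V12={x1,x5} V13={x1,x4} V14={x4,x5} V23={x1,x2} V24={x2,x3,x5} V34={x2,x4}
  V123={x1} V124={x5} V134={x4} V234={x2}
components per intersection:
  V1: {x1} {x4} {x5}
  V2: {x1} {x2} {x3,x5}
  V3: {x1} {x2} {x4}
  V4: {x2} {x3,x5} {x4}
  V12: {x1} {x5}
  V13: {x1} {x4}
  V14: {x4} {x5}
  V23: {x1} {x2}
  V24: {x2} {x3,x5}
  V34: {x2} {x4}
  V123: {x1}
  V124: {x5}
  V134: {x4}
  V234: {x2}
C dims 12,12,4; δ0: rk 8, SNF 1^8; δ1: rk 4, SNF 1^4
degree 0: 12−8−0 = 4 → Ȟ^0 ≅ Z^4
degree 1: 12−4−8 = 0 → Ȟ^1 ≅ 0
degree 2: 4−0−4 = 0 → Ȟ^2 ≅ 0


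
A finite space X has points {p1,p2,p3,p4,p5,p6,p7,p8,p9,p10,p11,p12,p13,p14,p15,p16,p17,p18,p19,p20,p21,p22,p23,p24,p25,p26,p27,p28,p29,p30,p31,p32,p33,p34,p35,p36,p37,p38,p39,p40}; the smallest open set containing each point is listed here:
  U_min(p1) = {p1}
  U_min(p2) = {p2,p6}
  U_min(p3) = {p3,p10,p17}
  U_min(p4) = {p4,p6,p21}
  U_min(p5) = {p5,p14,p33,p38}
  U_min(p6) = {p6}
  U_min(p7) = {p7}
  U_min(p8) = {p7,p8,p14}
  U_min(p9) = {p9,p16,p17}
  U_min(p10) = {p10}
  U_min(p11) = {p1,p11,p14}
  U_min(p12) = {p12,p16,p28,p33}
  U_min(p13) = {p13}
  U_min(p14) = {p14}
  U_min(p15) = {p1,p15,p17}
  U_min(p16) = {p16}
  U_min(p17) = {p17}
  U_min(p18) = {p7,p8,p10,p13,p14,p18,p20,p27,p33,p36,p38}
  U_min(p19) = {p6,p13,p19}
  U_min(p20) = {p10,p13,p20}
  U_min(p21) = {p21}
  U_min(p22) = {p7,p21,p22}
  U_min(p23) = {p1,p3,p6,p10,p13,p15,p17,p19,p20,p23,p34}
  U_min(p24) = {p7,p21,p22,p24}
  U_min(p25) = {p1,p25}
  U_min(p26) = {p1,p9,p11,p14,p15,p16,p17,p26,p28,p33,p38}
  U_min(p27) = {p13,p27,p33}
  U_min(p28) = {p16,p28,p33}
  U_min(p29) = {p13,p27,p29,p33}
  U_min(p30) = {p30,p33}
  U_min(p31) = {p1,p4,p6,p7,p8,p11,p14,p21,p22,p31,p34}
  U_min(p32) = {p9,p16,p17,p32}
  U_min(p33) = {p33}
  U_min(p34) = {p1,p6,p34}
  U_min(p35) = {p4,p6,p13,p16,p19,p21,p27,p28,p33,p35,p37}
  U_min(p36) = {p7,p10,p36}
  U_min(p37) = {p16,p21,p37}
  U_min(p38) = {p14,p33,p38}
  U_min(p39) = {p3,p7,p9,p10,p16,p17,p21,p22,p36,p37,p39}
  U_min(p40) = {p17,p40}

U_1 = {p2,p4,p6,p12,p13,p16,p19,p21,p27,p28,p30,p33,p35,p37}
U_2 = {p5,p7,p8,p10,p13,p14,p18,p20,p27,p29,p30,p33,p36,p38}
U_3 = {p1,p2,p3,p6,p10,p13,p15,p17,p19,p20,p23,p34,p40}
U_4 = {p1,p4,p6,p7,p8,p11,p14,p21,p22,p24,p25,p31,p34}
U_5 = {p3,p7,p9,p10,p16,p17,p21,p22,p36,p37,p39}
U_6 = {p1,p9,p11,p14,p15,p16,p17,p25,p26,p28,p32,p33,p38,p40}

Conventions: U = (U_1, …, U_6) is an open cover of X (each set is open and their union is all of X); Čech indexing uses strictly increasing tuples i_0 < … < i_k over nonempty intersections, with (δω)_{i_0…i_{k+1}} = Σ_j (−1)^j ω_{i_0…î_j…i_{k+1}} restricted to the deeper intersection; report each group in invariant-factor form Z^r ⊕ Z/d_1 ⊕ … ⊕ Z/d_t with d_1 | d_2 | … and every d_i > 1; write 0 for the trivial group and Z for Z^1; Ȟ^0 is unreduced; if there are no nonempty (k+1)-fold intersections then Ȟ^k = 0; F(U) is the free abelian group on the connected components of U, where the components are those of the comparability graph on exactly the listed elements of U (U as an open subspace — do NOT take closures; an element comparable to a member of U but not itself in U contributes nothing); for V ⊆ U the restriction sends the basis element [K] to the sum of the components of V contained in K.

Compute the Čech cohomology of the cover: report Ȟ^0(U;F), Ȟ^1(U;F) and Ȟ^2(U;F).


nerve of the cover:
  U12={p13,p27,p30,p33} U13={p2,p6,p13,p19} U14={p4,p6,p21} U15={p16,p21,p37} U16={p16,p28,p33} U23={p10,p13,p20} U24={p7,p8,p14} U25={p7,p10,p36} U26={p14,p33,p38} U34={p1,p6,p34} U35={p3,p10,p17} U36={p1,p15,p17,p40} U45={p7,p21,p22} U46={p1,p11,p14,p25} U56={p9,p16,p17}
  U123={p13} U126={p33} U134={p6} U145={p21} U156={p16} U235={p10} U245={p7} U246={p14} U346={p1} U356={p17}
components per intersection:
  U1: {p2,p4,p6,p12,p13,p16,p19,p21,p27,p28,p30,p33,p35,p37}
  U2: {p5,p7,p8,p10,p13,p14,p18,p20,p27,p29,p30,p33,p36,p38}
  U3: {p1,p2,p3,p6,p10,p13,p15,p17,p19,p20,p23,p34,p40}
  U4: {p1,p4,p6,p7,p8,p11,p14,p21,p22,p24,p25,p31,p34}
  U5: {p3,p7,p9,p10,p16,p17,p21,p22,p36,p37,p39}
  U6: {p1,p9,p11,p14,p15,p16,p17,p25,p26,p28,p32,p33,p38,p40}
  U12: {p13,p27,p30,p33}
  U13: {p2,p6,p13,p19}
  U14: {p4,p6,p21}
  U15: {p16,p21,p37}
  U16: {p16,p28,p33}
  U23: {p10,p13,p20}
  U24: {p7,p8,p14}
  U25: {p7,p10,p36}
  U26: {p14,p33,p38}
  U34: {p1,p6,p34}
  U35: {p3,p10,p17}
  U36: {p1,p15,p17,p40}
  U45: {p7,p21,p22}
  U46: {p1,p11,p14,p25}
  U56: {p9,p16,p17}
  U123: {p13}
  U126: {p33}
  U134: {p6}
  U145: {p21}
  U156: {p16}
  U235: {p10}
  U245: {p7}
  U246: {p14}
  U346: {p1}
  U356: {p17}
C dims 6,15,10; δ0: rk 5, SNF 1^5; δ1: rk 10, SNF 1^9·2
Ȟ^0 = (6 − 5) − 0 = 1, so Ȟ^0 ≅ Z
Ȟ^1 = (15 − 10) − 5 = 0, so Ȟ^1 ≅ 0
Ȟ^2 = (10 − 0) − 10 = 0 plus torsion [2], so Ȟ^2 ≅ Z/2

Ȟ^0 = Z, Ȟ^1 = 0 and Ȟ^2 = Z/2


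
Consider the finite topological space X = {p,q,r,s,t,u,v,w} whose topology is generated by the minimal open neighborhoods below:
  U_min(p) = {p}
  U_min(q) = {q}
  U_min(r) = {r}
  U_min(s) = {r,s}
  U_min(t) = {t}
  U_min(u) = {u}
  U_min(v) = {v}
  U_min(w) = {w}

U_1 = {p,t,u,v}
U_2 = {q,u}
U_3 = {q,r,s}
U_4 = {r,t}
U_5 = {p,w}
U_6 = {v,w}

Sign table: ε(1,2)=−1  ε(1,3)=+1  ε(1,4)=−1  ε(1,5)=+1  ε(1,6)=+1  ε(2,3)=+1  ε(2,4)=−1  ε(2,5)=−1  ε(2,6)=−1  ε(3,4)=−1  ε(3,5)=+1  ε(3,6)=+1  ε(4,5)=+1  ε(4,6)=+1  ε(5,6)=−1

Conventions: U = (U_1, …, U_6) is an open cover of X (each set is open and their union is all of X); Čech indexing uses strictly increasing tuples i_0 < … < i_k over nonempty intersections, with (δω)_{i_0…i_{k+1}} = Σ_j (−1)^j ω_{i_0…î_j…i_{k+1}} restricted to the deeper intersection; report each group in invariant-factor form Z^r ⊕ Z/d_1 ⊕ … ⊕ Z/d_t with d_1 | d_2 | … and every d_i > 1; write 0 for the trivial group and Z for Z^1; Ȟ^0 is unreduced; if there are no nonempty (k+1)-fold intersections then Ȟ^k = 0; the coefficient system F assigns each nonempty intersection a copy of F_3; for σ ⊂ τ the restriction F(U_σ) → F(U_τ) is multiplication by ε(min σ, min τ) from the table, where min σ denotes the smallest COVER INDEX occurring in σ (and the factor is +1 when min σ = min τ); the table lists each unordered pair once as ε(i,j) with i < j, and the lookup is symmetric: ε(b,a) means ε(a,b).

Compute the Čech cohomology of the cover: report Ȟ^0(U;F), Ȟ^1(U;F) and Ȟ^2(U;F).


nerve simplices:
  U12={u} U14={t} U15={p} U16={v} U23={q} U34={r} U56={w}
C dims 6,7; δ0: rk_F3 6
degree 0: 6−6−0 = 0 → Ȟ^0 ≅ 0
degree 1: 7−0−6 = 1 → Ȟ^1 ≅ Z/3
degree 2: 0−0−0 = 0 → Ȟ^2 ≅ 0

Ȟ^0 ≅ 0; Ȟ^1 ≅ Z/3; Ȟ^2 ≅ 0


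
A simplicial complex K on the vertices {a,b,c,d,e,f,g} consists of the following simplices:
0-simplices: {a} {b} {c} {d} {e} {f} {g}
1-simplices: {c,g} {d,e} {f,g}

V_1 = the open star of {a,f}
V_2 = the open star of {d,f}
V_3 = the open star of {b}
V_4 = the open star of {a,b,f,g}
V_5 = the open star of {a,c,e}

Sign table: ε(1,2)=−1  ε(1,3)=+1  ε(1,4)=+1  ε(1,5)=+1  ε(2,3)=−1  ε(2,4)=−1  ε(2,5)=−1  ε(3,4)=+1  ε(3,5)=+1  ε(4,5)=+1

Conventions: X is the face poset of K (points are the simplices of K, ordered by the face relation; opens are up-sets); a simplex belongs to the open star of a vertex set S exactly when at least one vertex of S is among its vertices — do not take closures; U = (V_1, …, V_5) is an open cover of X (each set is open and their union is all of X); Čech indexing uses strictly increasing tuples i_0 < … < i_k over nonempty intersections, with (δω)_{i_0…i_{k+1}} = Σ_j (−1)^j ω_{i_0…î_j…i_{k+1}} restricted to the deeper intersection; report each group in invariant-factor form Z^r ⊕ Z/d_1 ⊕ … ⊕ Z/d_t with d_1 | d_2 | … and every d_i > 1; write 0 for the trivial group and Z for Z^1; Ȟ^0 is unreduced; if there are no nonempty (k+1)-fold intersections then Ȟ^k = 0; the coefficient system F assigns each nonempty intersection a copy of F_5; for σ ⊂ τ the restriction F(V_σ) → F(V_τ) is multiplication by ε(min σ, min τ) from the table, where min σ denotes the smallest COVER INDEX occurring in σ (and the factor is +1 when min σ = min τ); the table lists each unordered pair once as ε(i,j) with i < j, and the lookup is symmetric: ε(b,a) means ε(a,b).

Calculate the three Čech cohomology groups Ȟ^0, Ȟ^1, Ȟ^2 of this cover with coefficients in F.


Ȟ^0 = Z/5, Ȟ^1 = Z/5 and Ȟ^2 = 0

cover nerve:
  V1={{a},{f},{f,g}} V2={{d},{f},{d,e},{f,g}} V3={{b}} V4={{a},{b},{f},{g},{c,g},{f,g}} V5={{a},{c},{e},{c,g},{d,e}}
  V12={{f},{f,g}} V14={{a},{f},{f,g}} V15={{a}} V24={{f},{f,g}} V25={{d,e}} V34={{b}} V45={{a},{c,g}}
  V124={{f},{f,g}} V145={{a}}
C dims 5,7,2; δ0: rk_F5 4; δ1: rk_F5 2
Ȟ^0: (5−4)−0=1 ⇒ Z/5
Ȟ^1: (7−2)−4=1 ⇒ Z/5
Ȟ^2: (2−0)−2=0 ⇒ 0
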